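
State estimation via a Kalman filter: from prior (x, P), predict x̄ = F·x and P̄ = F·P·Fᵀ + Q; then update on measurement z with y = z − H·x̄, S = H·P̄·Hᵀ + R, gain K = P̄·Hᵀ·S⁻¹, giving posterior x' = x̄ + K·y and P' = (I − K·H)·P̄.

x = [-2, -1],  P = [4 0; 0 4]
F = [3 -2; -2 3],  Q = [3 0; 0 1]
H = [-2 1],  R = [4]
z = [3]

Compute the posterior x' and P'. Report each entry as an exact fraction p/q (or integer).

x' = [-928/469, -425/469]
P' = [831/469 1030/469; 1030/469 2656/469]

x̄ = F·x = [-4, 1]
P̄ = F·P·Fᵀ + Q = [55 -48; -48 53]
y = z − H·x̄ = [-6]
S = H·P̄·Hᵀ + R = [469]
K = P̄·Hᵀ·S⁻¹ = [-158/469; 149/469]
x' = x̄ + K·y = [-928/469, -425/469]
P' = (I − K·H)·P̄ = [831/469 1030/469; 1030/469 2656/469]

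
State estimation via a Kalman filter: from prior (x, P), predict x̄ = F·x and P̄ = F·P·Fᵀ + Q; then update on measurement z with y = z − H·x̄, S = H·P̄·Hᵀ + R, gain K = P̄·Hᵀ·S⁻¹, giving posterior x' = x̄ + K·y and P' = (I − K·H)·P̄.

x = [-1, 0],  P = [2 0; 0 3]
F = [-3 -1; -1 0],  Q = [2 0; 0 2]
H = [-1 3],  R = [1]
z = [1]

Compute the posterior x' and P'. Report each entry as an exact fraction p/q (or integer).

x' = [67/24, 5/4]
P' = [527/24 29/4; 29/4 5/2]

x̄ = F·x = [3, 1]
P̄ = F·P·Fᵀ + Q = [23 6; 6 4]
y = z − H·x̄ = [1]
S = H·P̄·Hᵀ + R = [24]
K = P̄·Hᵀ·S⁻¹ = [-5/24; 1/4]
x' = x̄ + K·y = [67/24, 5/4]
P' = (I − K·H)·P̄ = [527/24 29/4; 29/4 5/2]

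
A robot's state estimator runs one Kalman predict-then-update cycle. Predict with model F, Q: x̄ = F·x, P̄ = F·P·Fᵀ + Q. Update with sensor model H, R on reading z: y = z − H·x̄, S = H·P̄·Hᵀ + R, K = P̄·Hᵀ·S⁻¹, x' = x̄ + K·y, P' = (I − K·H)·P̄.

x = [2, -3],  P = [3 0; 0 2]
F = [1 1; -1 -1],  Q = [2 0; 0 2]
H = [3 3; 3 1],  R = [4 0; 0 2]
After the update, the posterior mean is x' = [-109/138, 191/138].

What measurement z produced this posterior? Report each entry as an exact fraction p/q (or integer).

z = [2, -1]

x̄ = F·x = [-1, 1]
P̄ = F·P·Fᵀ + Q = [7 -5; -5 7]
S = H·P̄·Hᵀ + R = [40 24; 24 42]
K = P̄·Hᵀ·S⁻¹ = [-11/92 31/69; 37/92 -29/69]
x' − x̄ = [29/138, 53/138] = K·y
y = (KᵀK)⁻¹·Kᵀ·(x' − x̄) = [2, 1]
z = y + H·x̄ = [2, 1] + [0, -2] = [2, -1]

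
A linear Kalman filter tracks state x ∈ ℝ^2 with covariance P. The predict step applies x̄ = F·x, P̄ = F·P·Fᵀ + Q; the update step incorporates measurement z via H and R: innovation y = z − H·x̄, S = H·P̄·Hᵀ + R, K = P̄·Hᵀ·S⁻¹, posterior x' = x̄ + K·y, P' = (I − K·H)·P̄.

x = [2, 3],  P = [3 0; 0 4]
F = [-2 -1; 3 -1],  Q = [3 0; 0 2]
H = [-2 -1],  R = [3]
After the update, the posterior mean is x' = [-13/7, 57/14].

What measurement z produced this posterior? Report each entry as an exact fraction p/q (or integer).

z = [-1]

x̄ = F·x = [-7, 3]
P̄ = F·P·Fᵀ + Q = [19 -14; -14 33]
S = H·P̄·Hᵀ + R = [56]
K = P̄·Hᵀ·S⁻¹ = [-3/7; -5/56]
x' − x̄ = [36/7, 15/14] = K·y
y = (KᵀK)⁻¹·Kᵀ·(x' − x̄) = [-12]
z = y + H·x̄ = [-12] + [11] = [-1]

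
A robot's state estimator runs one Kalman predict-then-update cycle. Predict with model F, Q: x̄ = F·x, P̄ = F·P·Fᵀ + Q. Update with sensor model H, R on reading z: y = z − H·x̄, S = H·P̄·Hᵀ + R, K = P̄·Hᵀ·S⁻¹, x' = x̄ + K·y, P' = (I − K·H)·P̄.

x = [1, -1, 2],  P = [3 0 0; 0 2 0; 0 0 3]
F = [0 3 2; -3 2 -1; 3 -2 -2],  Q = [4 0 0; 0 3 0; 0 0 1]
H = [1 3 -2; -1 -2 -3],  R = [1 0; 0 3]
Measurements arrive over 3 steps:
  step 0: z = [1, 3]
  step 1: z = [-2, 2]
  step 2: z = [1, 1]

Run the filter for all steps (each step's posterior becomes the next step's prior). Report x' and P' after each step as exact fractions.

step 0: x̄ = F·x = [1, -7, 1]
step 0: P̄ = F·P·Fᵀ + Q = [34 6 -24; 6 41 -29; -24 -29 48]
step 0: y = z − H·x̄ = [23, -7]
step 0: S = H·P̄·Hᵀ + R = [1076 147; 147 165]
step 0: K = P̄·Hᵀ·S⁻¹ = [4226/51977 13276/155931; 10334/51977 -28565/155931; -8347/51977 -36283/155931]
step 0: x' = x̄ + K·y = [354593/155931, -178516/155931, -166031/155931]
step 0: P' = (I − K·H)·P̄ = [3688678/155931 -1421924/155931 -294886/155931; -1421924/155931 567232/155931 124385/155931; -294886/155931 124385/155931 51655/155931]
step 1: x̄ = F·x = [-867610/155931, -418260/51977, 584291/51977]
step 1: P̄ = F·P·Fᵀ + Q = [7428052/155931 5997033/51977 -6473498/51977; 5997033/51977 16927570/51977 -17853412/51977; -6473498/51977 -17853412/51977 19142127/51977]
step 1: y = z − H·x̄ = [7825834/155931, 2193311/155931]
step 1: S = H·P̄·Hᵀ + R = [1522685299/155931 229700153/155931; 229700153/155931 40582714/155931]
step 1: K = P̄·Hᵀ·S⁻¹ = [4211964462/57926529767 -2641729403/57926529767; 11632293687/57926529767 -7139938482/57926529767; -9388550765/57926529767 -12145622501/57926529767]
step 1: x' = x̄ + K·y = [-148075982045/57926529767, 17233537916/57926529767, 9141753670/57926529767]
step 1: P' = (I − K·H)·P̄ = [303320382106/57926529767 -114470433902/57926529767 -22151442031/57926529767; -114470433902/57926529767 50006821651/57926529767 11958868682/57926529767; -22151442031/57926529767 11958868682/57926529767 11556857390/57926529767]
step 2: x̄ = F·x = [69984121088/57926529767, 469553268297/57926529767, -496978529307/57926529767]
step 2: P̄ = F·P·Fᵀ + Q = [871501367671/57926529767 1452028641112/57926529767 -1628999603590/57926529767; 1452028641112/57926529767 4308148252159/57926529767 -4370814281059/57926529767; -1628999603590/57926529767 -4370814281059/57926529767 4769198145537/57926529767]
step 2: y = z − H·x̄ = [-2414674454826/57926529767, -423918400472/57926529767]
step 2: S = H·P̄·Hᵀ + R = [126457496382757/57926529767 18117725795922/57926529767; 18117725795922/57926529767 4785002845641/57926529767]
step 2: K = P̄·Hᵀ·S⁻¹ = [39258134494339/531031853129751 -75898379788339/1593095559389253; 106394723238851/531031853129751 -195051269328875/1593095559389253; -86028940968005/531031853129751 -333545714853469/1593095559389253]
step 2: x' = x̄ + K·y = [-2429296762597310/1593095559389253, 1035849859581389/1593095559389253, -468567061439039/1593095559389253]
step 2: P' = (I − K·H)·P̄ = [2723890533732509/531031853129751 -1026913961969450/531031853129751 -198054743335090/531031853129751; -1026913961969450/531031853129751 449527424478581/531031853129751 107636794113721/531031853129751; -198054743335090/531031853129751 107636794113721/531031853129751 105442289987039/531031853129751]

step 0: x' = [354593/155931, -178516/155931, -166031/155931], P' = [3688678/155931 -1421924/155931 -294886/155931; -1421924/155931 567232/155931 124385/155931; -294886/155931 124385/155931 51655/155931]
step 1: x' = [-148075982045/57926529767, 17233537916/57926529767, 9141753670/57926529767], P' = [303320382106/57926529767 -114470433902/57926529767 -22151442031/57926529767; -114470433902/57926529767 50006821651/57926529767 11958868682/57926529767; -22151442031/57926529767 11958868682/57926529767 11556857390/57926529767]
step 2: x' = [-2429296762597310/1593095559389253, 1035849859581389/1593095559389253, -468567061439039/1593095559389253], P' = [2723890533732509/531031853129751 -1026913961969450/531031853129751 -198054743335090/531031853129751; -1026913961969450/531031853129751 449527424478581/531031853129751 107636794113721/531031853129751; -198054743335090/531031853129751 107636794113721/531031853129751 105442289987039/531031853129751]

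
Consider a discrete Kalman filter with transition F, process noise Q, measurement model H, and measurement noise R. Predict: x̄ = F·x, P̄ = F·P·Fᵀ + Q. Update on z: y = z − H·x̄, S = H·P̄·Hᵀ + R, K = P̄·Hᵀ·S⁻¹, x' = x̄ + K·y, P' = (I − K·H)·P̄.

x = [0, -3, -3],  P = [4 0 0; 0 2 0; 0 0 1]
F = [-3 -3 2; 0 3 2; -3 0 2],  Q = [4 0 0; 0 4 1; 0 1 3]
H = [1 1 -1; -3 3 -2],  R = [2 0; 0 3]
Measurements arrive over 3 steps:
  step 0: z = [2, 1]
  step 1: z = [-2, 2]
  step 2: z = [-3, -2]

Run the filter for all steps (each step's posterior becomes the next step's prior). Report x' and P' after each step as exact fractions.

step 0: x̄ = F·x = [3, -15, -6]
step 0: P̄ = F·P·Fᵀ + Q = [62 -14 40; -14 26 5; 40 5 43]
step 0: y = z − H·x̄ = [8, 43]
step 0: S = H·P̄·Hᵀ + R = [15 -7; -7 1639]
step 0: K = P̄·Hᵀ·S⁻¹ = [2739/6134 -1141/6134; 12243/24536 1699/24536; 1941/24536 -2851/24536]
step 0: x' = x̄ + K·y = [-8749/6134, -197039/24536, -254281/24536]
step 0: P' = (I − K·H)·P̄ = [3484/3067 20461/6134 21951/6134; 20461/6134 365345/24536 422703/24536; 21951/6134 422703/24536 506625/24536]
step 1: x̄ = F·x = [187543/24536, -1099679/24536, -201787/12268]
step 1: P̄ = F·P·Fᵀ + Q = [1010705/24536 -2525025/24536 -287961/12268; -2525025/24536 10485185/24536 1661917/12268; -287961/12268 1661917/12268 324327/6134]
step 1: y = z − H·x̄ = [229745/12268, 1551795/12268]
step 1: S = H·P̄·Hᵀ + R = [574099/6134 3455741/6134; 3455741/6134 26844807/6134]
step 1: K = P̄·Hᵀ·S⁻¹ = [305025825/565606618 -44535463/282803309; 255831170/282803309 104706727/565606618; 304771161/565606618 8724319/565606618]
step 1: x' = x̄ + K·y = [-2462321237/1131213236, -5046889519/1131213236, -1246089731/282803309]
step 1: P' = (I − K·H)·P̄ = [1279804133/1131213236 3424388509/1131213236 1742044671/565606618; 3424388509/1131213236 13656884187/1131213236 3758655834/282803309; 1742044671/565606618 3758655834/282803309 8649814017/565606618]
step 2: x̄ = F·x = [3139728605/282803309, -25109386405/1131213236, -2581754137/1131213236]
step 2: P̄ = F·P·Fᵀ + Q = [23784000493/565606618 -26359369545/282803309 -10240283103/565606618; -26359369545/282803309 377050802795/1131213236 108813432755/1131213236; -10240283103/565606618 108813432755/1131213236 42301316937/1131213236]
step 2: y = z − H·x̄ = [1643769535/282803309, 105578967729/1131213236]
step 2: S = H·P̄·Hᵀ + R = [20410464433/282803309 127125827330/282803309; 127125827330/282803309 4340514761193/1131213236]
step 2: K = P̄·Hᵀ·S⁻¹ = [1933106726787/3681775113467 -581077804114/3681775113467; 71833187333755/84680827609741 15577941326155/84680827609741; 40294843962501/84680827609741 1196145212893/84680827609741]
step 2: x' = x̄ + K·y = [-385775411407/669413656994, -1490248286295/15396514110862, 13871225080595/7698257055431]
step 2: P' = (I − K·H)·P̄ = [7936220591023/7363550226934 20729782316135/7363550226934 10466788000005/3681775113467; 20729782316135/7363550226934 1902727115642415/169361655219482 1046089679789250/84680827609741; 10466788000005/3681775113467 1046089679789250/84680827609741 1206236115864363/84680827609741]

step 0: x' = [-8749/6134, -197039/24536, -254281/24536], P' = [3484/3067 20461/6134 21951/6134; 20461/6134 365345/24536 422703/24536; 21951/6134 422703/24536 506625/24536]
step 1: x' = [-2462321237/1131213236, -5046889519/1131213236, -1246089731/282803309], P' = [1279804133/1131213236 3424388509/1131213236 1742044671/565606618; 3424388509/1131213236 13656884187/1131213236 3758655834/282803309; 1742044671/565606618 3758655834/282803309 8649814017/565606618]
step 2: x' = [-385775411407/669413656994, -1490248286295/15396514110862, 13871225080595/7698257055431], P' = [7936220591023/7363550226934 20729782316135/7363550226934 10466788000005/3681775113467; 20729782316135/7363550226934 1902727115642415/169361655219482 1046089679789250/84680827609741; 10466788000005/3681775113467 1046089679789250/84680827609741 1206236115864363/84680827609741]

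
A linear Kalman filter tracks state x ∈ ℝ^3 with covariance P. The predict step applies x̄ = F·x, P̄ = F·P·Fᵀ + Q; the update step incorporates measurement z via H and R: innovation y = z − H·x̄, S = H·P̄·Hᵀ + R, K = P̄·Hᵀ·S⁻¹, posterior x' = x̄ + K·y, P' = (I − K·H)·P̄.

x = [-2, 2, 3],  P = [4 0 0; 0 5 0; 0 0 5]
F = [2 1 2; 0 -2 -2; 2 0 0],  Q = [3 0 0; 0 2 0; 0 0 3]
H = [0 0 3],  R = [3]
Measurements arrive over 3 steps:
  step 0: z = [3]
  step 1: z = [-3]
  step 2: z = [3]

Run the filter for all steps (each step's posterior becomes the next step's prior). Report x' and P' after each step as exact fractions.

step 0: x̄ = F·x = [4, -10, -4]
step 0: P̄ = F·P·Fᵀ + Q = [44 -30 16; -30 42 0; 16 0 19]
step 0: y = z − H·x̄ = [15]
step 0: S = H·P̄·Hᵀ + R = [174]
step 0: K = P̄·Hᵀ·S⁻¹ = [8/29; 0; 19/58]
step 0: x' = x̄ + K·y = [236/29, -10, 53/58]
step 0: P' = (I − K·H)·P̄ = [892/29 -30 8/29; -30 42 0; 8/29 0 19/58]
step 1: x̄ = F·x = [235/29, 527/29, 472/29]
step 1: P̄ = F·P·Fᵀ + Q = [1495/29 974/29 1860/29; 974/29 4968/29 3448/29; 1860/29 3448/29 3655/29]
step 1: y = z − H·x̄ = [-1503/29]
step 1: S = H·P̄·Hᵀ + R = [32982/29]
step 1: K = P̄·Hᵀ·S⁻¹ = [930/5497; 1724/5497; 3655/10994]
step 1: x' = x̄ + K·y = [-3655/5497, 10543/5497, -10493/10994]
step 1: P' = (I − K·H)·P̄ = [104435/5497 -147098/5497 930/5497; -147098/5497 326760/5497 1724/5497; 930/5497 1724/5497 3655/10994]
step 2: x̄ = F·x = [-7260/5497, -10593/5497, -7310/5497]
step 2: P̄ = F·P·Fᵀ + Q = [194245/5497 -86502/5497 127264/5497; -86502/5497 1339136/5497 584672/5497; 127264/5497 584672/5497 434231/5497]
step 2: y = z − H·x̄ = [38421/5497]
step 2: S = H·P̄·Hᵀ + R = [3924570/5497]
step 2: K = P̄·Hᵀ·S⁻¹ = [63632/654095; 292336/654095; 434231/1308190]
step 2: x' = x̄ + K·y = [-419124/654095, 782793/654095, 1295383/1308190]
step 2: P' = (I − K·H)·P̄ = [18693923/654095 -30597066/654095 63632/654095; -30597066/654095 66065152/654095 292336/654095; 63632/654095 292336/654095 434231/1308190]

step 0: x' = [236/29, -10, 53/58], P' = [892/29 -30 8/29; -30 42 0; 8/29 0 19/58]
step 1: x' = [-3655/5497, 10543/5497, -10493/10994], P' = [104435/5497 -147098/5497 930/5497; -147098/5497 326760/5497 1724/5497; 930/5497 1724/5497 3655/10994]
step 2: x' = [-419124/654095, 782793/654095, 1295383/1308190], P' = [18693923/654095 -30597066/654095 63632/654095; -30597066/654095 66065152/654095 292336/654095; 63632/654095 292336/654095 434231/1308190]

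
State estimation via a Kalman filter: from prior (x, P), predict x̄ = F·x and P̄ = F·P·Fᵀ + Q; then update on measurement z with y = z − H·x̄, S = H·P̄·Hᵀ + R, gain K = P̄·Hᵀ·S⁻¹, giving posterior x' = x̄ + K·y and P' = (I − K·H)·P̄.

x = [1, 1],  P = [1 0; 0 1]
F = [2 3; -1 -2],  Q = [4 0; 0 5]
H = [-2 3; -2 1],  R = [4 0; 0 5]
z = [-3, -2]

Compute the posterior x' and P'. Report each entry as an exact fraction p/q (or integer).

x' = [1717/1713, -607/1713]
P' = [2767/1713 1934/1713; 1934/1713 2008/1713]

x̄ = F·x = [5, -3]
P̄ = F·P·Fᵀ + Q = [17 -8; -8 10]
y = z − H·x̄ = [16, 11]
S = H·P̄·Hᵀ + R = [258 162; 162 115]
K = P̄·Hᵀ·S⁻¹ = [67/1713 -240/571; 539/1713 -124/571]
x' = x̄ + K·y = [1717/1713, -607/1713]
P' = (I − K·H)·P̄ = [2767/1713 1934/1713; 1934/1713 2008/1713]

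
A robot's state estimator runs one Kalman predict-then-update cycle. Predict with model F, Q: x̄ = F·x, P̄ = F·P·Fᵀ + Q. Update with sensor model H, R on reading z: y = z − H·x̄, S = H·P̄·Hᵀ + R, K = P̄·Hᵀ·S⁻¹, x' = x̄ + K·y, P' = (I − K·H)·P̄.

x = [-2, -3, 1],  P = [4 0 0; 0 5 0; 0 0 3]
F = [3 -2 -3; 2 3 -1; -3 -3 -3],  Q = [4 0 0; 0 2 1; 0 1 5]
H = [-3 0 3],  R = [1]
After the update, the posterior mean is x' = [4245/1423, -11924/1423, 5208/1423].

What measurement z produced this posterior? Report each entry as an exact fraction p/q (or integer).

z = [2]

x̄ = F·x = [-3, -14, 12]
P̄ = F·P·Fᵀ + Q = [87 3 21; 3 66 -59; 21 -59 113]
S = H·P̄·Hᵀ + R = [1423]
K = P̄·Hᵀ·S⁻¹ = [-198/1423; -186/1423; 276/1423]
x' − x̄ = [8514/1423, 7998/1423, -11868/1423] = K·y
y = (KᵀK)⁻¹·Kᵀ·(x' − x̄) = [-43]
z = y + H·x̄ = [-43] + [45] = [2]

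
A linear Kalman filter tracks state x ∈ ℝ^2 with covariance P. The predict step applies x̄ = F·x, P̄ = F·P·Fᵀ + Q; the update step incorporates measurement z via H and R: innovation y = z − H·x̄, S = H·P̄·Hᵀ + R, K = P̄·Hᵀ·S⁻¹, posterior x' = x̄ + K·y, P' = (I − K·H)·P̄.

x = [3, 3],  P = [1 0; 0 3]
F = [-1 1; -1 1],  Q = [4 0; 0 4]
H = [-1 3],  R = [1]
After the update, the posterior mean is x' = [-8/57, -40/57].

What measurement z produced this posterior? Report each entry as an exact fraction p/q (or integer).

z = [-2]

x̄ = F·x = [0, 0]
P̄ = F·P·Fᵀ + Q = [8 4; 4 8]
S = H·P̄·Hᵀ + R = [57]
K = P̄·Hᵀ·S⁻¹ = [4/57; 20/57]
x' − x̄ = [-8/57, -40/57] = K·y
y = (KᵀK)⁻¹·Kᵀ·(x' − x̄) = [-2]
z = y + H·x̄ = [-2] + [0] = [-2]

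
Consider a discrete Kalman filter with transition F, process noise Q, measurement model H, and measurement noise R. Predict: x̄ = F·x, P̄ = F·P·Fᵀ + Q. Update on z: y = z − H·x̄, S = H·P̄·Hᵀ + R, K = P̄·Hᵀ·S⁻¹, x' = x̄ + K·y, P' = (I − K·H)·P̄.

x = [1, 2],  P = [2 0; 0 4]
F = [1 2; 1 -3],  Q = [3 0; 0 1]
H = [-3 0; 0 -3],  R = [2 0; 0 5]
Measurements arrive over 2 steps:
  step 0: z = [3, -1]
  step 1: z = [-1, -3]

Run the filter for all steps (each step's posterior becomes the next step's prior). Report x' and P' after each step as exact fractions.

step 0: x' = [-3329/3599, 2611/7198], P' = [780/3599 -55/7198; -55/7198 15465/28792]
step 1: x' = [15228505/65243467, 41479247/65243467], P' = [13732418/65243467 -863300/65243467; -863300/65243467 32246515/65243467]

step 0: x̄ = F·x = [5, -5]
step 0: P̄ = F·P·Fᵀ + Q = [21 -22; -22 39]
step 0: y = z − H·x̄ = [18, -16]
step 0: S = H·P̄·Hᵀ + R = [191 -198; -198 356]
step 0: K = P̄·Hᵀ·S⁻¹ = [-1170/3599 33/7198; 165/14396 -9279/28792]
step 0: x' = x̄ + K·y = [-3329/3599, 2611/7198]
step 0: P' = (I − K·H)·P̄ = [780/3599 -55/7198; -55/7198 15465/28792]
step 1: x̄ = F·x = [-718/3599, -14491/7198]
step 1: P̄ = F·P·Fᵀ + Q = [38399/7198 -43165/14396; -43165/14396 175537/28792]
step 1: y = z − H·x̄ = [-5753/3599, -65067/7198]
step 1: S = H·P̄·Hᵀ + R = [359987/7198 -388485/14396; -388485/14396 1723793/28792]
step 1: K = P̄·Hᵀ·S⁻¹ = [-20598627/65243467 517980/65243467; 1294950/65243467 -19347909/65243467]
step 1: x' = x̄ + K·y = [15228505/65243467, 41479247/65243467]
step 1: P' = (I − K·H)·P̄ = [13732418/65243467 -863300/65243467; -863300/65243467 32246515/65243467]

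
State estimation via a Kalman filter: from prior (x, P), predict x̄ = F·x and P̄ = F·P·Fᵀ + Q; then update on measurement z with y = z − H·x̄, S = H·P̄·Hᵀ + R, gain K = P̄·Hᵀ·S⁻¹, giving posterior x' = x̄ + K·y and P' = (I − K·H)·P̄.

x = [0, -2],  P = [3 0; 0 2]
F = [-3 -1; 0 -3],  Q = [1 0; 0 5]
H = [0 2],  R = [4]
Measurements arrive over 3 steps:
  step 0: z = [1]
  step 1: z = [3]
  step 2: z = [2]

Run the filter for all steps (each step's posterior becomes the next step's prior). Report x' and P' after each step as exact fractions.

step 0: x̄ = F·x = [2, 6]
step 0: P̄ = F·P·Fᵀ + Q = [30 6; 6 23]
step 0: y = z − H·x̄ = [-11]
step 0: S = H·P̄·Hᵀ + R = [96]
step 0: K = P̄·Hᵀ·S⁻¹ = [1/8; 23/48]
step 0: x' = x̄ + K·y = [5/8, 35/48]
step 0: P' = (I − K·H)·P̄ = [57/2 1/4; 1/4 23/24]
step 1: x̄ = F·x = [-125/48, -35/16]
step 1: P̄ = F·P·Fᵀ + Q = [6239/24 41/8; 41/8 109/8]
step 1: y = z − H·x̄ = [59/8]
step 1: S = H·P̄·Hᵀ + R = [117/2]
step 1: K = P̄·Hᵀ·S⁻¹ = [41/234; 109/234]
step 1: x' = x̄ + K·y = [-307/234, 146/117]
step 1: P' = (I − K·H)·P̄ = [30205/117 41/117; 41/117 109/117]
step 2: x̄ = F·x = [629/234, -146/39]
step 2: P̄ = F·P·Fᵀ + Q = [272317/117 232/39; 232/39 174/13]
step 2: y = z − H·x̄ = [370/39]
step 2: S = H·P̄·Hᵀ + R = [748/13]
step 2: K = P̄·Hᵀ·S⁻¹ = [116/561; 87/187]
step 2: x' = x̄ + K·y = [1739/374, 376/561]
step 2: P' = (I − K·H)·P̄ = [1304345/561 232/561; 232/561 174/187]

step 0: x' = [5/8, 35/48], P' = [57/2 1/4; 1/4 23/24]
step 1: x' = [-307/234, 146/117], P' = [30205/117 41/117; 41/117 109/117]
step 2: x' = [1739/374, 376/561], P' = [1304345/561 232/561; 232/561 174/187]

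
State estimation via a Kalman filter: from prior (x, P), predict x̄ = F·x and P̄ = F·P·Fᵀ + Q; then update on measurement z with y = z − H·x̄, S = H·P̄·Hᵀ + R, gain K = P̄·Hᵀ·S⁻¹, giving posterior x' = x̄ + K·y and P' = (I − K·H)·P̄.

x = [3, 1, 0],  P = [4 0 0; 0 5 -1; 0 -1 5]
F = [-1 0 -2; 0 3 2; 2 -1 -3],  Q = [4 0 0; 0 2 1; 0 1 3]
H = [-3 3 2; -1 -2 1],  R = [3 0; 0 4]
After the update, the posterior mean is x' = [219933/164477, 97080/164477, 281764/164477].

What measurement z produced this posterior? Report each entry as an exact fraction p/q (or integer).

x̄ = F·x = [-3, 3, 5]
P̄ = F·P·Fᵀ + Q = [28 -14 20; -14 55 -33; 20 -33 63]
S = H·P̄·Hᵀ + R = [618 -229; -229 351]
K = P̄·Hᵀ·S⁻¹ = [-25606/164477 -7334/164477; 19950/164477 -47433/164477; 13378/164477 59805/164477]
x' − x̄ = [713364/164477, -396351/164477, -540621/164477] = K·y
y = (KᵀK)⁻¹·Kᵀ·(x' − x̄) = [-27, -3]
z = y + H·x̄ = [-27, -3] + [28, 2] = [1, -1]

z = [1, -1]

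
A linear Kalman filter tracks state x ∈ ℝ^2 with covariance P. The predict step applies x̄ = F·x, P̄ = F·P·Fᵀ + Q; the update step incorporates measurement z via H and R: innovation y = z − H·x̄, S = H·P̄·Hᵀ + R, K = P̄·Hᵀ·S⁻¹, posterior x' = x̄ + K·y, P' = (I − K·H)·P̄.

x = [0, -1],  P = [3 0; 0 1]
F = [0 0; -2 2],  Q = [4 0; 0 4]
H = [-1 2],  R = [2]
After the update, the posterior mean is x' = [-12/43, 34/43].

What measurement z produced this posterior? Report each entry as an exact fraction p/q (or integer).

x̄ = F·x = [0, -2]
P̄ = F·P·Fᵀ + Q = [4 0; 0 20]
S = H·P̄·Hᵀ + R = [86]
K = P̄·Hᵀ·S⁻¹ = [-2/43; 20/43]
x' − x̄ = [-12/43, 120/43] = K·y
y = (KᵀK)⁻¹·Kᵀ·(x' − x̄) = [6]
z = y + H·x̄ = [6] + [-4] = [2]

z = [2]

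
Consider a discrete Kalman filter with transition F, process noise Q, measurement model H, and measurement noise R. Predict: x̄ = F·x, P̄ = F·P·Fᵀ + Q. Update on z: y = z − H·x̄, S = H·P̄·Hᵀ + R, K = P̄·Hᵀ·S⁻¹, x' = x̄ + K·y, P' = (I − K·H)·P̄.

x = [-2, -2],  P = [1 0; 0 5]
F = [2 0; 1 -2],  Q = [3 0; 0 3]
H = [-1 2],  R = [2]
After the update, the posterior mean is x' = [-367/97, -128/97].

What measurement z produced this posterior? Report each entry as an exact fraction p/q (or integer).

z = [1]

x̄ = F·x = [-4, 2]
P̄ = F·P·Fᵀ + Q = [7 2; 2 24]
S = H·P̄·Hᵀ + R = [97]
K = P̄·Hᵀ·S⁻¹ = [-3/97; 46/97]
x' − x̄ = [21/97, -322/97] = K·y
y = (KᵀK)⁻¹·Kᵀ·(x' − x̄) = [-7]
z = y + H·x̄ = [-7] + [8] = [1]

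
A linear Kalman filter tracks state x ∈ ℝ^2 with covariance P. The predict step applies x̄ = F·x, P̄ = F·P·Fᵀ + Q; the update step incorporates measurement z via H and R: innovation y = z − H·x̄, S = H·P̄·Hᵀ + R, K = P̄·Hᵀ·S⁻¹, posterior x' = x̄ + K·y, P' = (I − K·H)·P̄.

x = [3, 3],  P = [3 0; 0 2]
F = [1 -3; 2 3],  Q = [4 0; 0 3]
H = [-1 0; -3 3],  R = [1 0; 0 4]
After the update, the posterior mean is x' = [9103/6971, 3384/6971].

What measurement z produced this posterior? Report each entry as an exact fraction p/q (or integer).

z = [-1, -3]

x̄ = F·x = [-6, 15]
P̄ = F·P·Fᵀ + Q = [25 -12; -12 33]
S = H·P̄·Hᵀ + R = [26 111; 111 742]
K = P̄·Hᵀ·S⁻¹ = [-6229/6971 -111/6971; -6081/6971 2178/6971]
x' − x̄ = [50929/6971, -101181/6971] = K·y
y = (KᵀK)⁻¹·Kᵀ·(x' − x̄) = [-7, -66]
z = y + H·x̄ = [-7, -66] + [6, 63] = [-1, -3]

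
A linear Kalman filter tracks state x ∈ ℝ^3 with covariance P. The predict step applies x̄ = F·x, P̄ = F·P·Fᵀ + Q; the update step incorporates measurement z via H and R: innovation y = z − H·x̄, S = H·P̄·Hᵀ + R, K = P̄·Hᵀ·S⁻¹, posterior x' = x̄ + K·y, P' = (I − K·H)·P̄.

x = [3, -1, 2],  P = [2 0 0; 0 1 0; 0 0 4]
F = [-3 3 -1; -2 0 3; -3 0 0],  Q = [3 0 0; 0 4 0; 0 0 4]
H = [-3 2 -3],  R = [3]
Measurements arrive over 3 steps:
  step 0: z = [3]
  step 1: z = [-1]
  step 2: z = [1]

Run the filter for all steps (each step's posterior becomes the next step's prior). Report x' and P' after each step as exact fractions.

step 0: x̄ = F·x = [-14, 0, -9]
step 0: P̄ = F·P·Fᵀ + Q = [34 0 18; 0 48 12; 18 12 22]
step 0: y = z − H·x̄ = [-66]
step 0: S = H·P̄·Hᵀ + R = [879]
step 0: K = P̄·Hᵀ·S⁻¹ = [-52/293; 20/293; -32/293]
step 0: x' = x̄ + K·y = [-670/293, -1320/293, -525/293]
step 0: P' = (I − K·H)·P̄ = [1850/293 3120/293 282/293; 3120/293 12864/293 5436/293; 282/293 5436/293 3374/293]
step 1: x̄ = F·x = [-1425/293, -235/293, 2010/293]
step 1: P̄ = F·P·Fᵀ + Q = [49595/293 29208/293 -10584/293; 29208/293 35554/293 8562/293; -10584/293 8562/293 17822/293]
step 1: y = z − H·x̄ = [1932/293]
step 1: S = H·P̄·Hᵀ + R = [106096/293]
step 1: K = P̄·Hᵀ·S⁻¹ = [-58617/106096; -21101/53048; -2295/53048]
step 1: x' = x̄ + K·y = [-225627/26524, -45421/13262, 87195/13262]
step 1: P' = (I − K·H)·P̄ = [6231667/106096 1066719/53048 -2375379/53048; 1066719/53048 1698915/26524 609801/26524; -2375379/53048 609801/26524 1595371/26524]
step 2: x̄ = F·x = [229965/26524, 243606/6631, 676881/26524]
step 2: P̄ = F·P·Fᵀ + Q = [42404059/106096 7581633/13262 22631787/106096; 7581633/13262 8737094/6631 10018353/13262; 22631787/106096 10018353/13262 56509387/106096]
step 2: y = z − H·x̄ = [399107/13262]
step 2: S = H·P̄·Hᵀ + R = [41871707/26524]
step 2: K = P̄·Hᵀ·S⁻¹ = [-36900705/83743414; -35703164/41871707; -38564937/83743414]
step 2: x' = x̄ + K·y = [-192214695/41871707, 463807528/41871707, 488260692/41871707]
step 2: P' = (I − K·H)·P̄ = [7801770181/83743414 -898210302/41871707 -4481241606/41871707; -898210302/41871707 7111756914/41871707 5675084742/41871707; -4481241606/41871707 5675084742/41871707 16567827805/83743414]

step 0: x' = [-670/293, -1320/293, -525/293], P' = [1850/293 3120/293 282/293; 3120/293 12864/293 5436/293; 282/293 5436/293 3374/293]
step 1: x' = [-225627/26524, -45421/13262, 87195/13262], P' = [6231667/106096 1066719/53048 -2375379/53048; 1066719/53048 1698915/26524 609801/26524; -2375379/53048 609801/26524 1595371/26524]
step 2: x' = [-192214695/41871707, 463807528/41871707, 488260692/41871707], P' = [7801770181/83743414 -898210302/41871707 -4481241606/41871707; -898210302/41871707 7111756914/41871707 5675084742/41871707; -4481241606/41871707 5675084742/41871707 16567827805/83743414]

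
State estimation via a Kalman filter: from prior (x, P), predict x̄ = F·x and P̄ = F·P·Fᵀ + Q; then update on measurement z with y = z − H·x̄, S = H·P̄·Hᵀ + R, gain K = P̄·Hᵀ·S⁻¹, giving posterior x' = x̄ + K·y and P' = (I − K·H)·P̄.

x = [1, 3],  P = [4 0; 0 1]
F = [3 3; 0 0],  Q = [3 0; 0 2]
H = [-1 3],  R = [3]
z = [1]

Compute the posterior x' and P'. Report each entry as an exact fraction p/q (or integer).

x' = [68/23, 26/23]
P' = [336/23 96/23; 96/23 34/23]

x̄ = F·x = [12, 0]
P̄ = F·P·Fᵀ + Q = [48 0; 0 2]
y = z − H·x̄ = [13]
S = H·P̄·Hᵀ + R = [69]
K = P̄·Hᵀ·S⁻¹ = [-16/23; 2/23]
x' = x̄ + K·y = [68/23, 26/23]
P' = (I − K·H)·P̄ = [336/23 96/23; 96/23 34/23]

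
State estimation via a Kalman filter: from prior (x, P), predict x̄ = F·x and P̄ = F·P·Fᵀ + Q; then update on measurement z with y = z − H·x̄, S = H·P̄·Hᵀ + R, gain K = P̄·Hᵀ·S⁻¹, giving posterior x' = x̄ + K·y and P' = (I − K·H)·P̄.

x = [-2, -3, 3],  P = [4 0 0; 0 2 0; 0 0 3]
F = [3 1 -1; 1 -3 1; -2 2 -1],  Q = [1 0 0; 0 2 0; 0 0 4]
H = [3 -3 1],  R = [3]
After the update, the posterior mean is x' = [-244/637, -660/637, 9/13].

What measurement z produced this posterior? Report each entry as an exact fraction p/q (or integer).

z = [3]

x̄ = F·x = [-12, 10, -5]
P̄ = F·P·Fᵀ + Q = [42 3 -17; 3 27 -23; -17 -23 31]
S = H·P̄·Hᵀ + R = [637]
K = P̄·Hᵀ·S⁻¹ = [100/637; -95/637; 1/13]
x' − x̄ = [7400/637, -7030/637, 74/13] = K·y
y = (KᵀK)⁻¹·Kᵀ·(x' − x̄) = [74]
z = y + H·x̄ = [74] + [-71] = [3]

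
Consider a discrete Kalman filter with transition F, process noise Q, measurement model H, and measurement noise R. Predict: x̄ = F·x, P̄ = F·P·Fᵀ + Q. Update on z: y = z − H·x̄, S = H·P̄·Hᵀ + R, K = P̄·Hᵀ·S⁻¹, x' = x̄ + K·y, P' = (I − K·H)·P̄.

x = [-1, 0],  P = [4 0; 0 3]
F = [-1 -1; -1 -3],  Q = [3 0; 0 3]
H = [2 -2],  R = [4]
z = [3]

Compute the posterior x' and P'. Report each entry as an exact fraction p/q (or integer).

x' = [29/38, -25/38]
P' = [181/19 184/19; 184/19 205/19]

x̄ = F·x = [1, 1]
P̄ = F·P·Fᵀ + Q = [10 13; 13 34]
y = z − H·x̄ = [3]
S = H·P̄·Hᵀ + R = [76]
K = P̄·Hᵀ·S⁻¹ = [-3/38; -21/38]
x' = x̄ + K·y = [29/38, -25/38]
P' = (I − K·H)·P̄ = [181/19 184/19; 184/19 205/19]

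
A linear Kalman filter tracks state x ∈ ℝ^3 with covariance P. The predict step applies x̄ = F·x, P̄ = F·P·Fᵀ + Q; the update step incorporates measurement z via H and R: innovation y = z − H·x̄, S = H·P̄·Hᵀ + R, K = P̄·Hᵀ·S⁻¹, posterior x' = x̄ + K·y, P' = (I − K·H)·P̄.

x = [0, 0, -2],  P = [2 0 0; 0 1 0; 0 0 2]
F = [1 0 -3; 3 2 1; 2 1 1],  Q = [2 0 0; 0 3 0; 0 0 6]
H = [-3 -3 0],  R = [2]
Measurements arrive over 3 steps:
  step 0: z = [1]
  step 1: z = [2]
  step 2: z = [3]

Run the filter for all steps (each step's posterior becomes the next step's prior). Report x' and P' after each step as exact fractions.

step 0: x̄ = F·x = [6, -2, -2]
step 0: P̄ = F·P·Fᵀ + Q = [22 0 -2; 0 27 16; -2 16 17]
step 0: y = z − H·x̄ = [13]
step 0: S = H·P̄·Hᵀ + R = [443]
step 0: K = P̄·Hᵀ·S⁻¹ = [-66/443; -81/443; -42/443]
step 0: x' = x̄ + K·y = [1800/443, -1939/443, -1432/443]
step 0: P' = (I − K·H)·P̄ = [5390/443 -5346/443 -3658/443; -5346/443 5400/443 3686/443; -3658/443 3686/443 5767/443]
step 1: x̄ = F·x = [6096/443, 90/443, 229/443]
step 1: P̄ = F·P·Fᵀ + Q = [80127/443 -4675/443 -4635/443; -4675/443 5850/443 4253/443; -4635/443 4253/443 6741/443]
step 1: y = z − H·x̄ = [19444/443]
step 1: S = H·P̄·Hᵀ + R = [690529/443]
step 1: K = P̄·Hᵀ·S⁻¹ = [-226356/690529; -3525/690529; 1146/690529]
step 1: x' = x̄ + K·y = [-432960/690529, -14430/690529, 407255/690529]
step 1: P' = (I − K·H)·P̄ = [9239229/690529 -9088325/690529 -6639273/690529; -9088325/690529 9090675/690529 6638509/690529; -6639273/690529 6638509/690529 10504611/690529]
step 2: x̄ = F·x = [-1654725/690529, -920485/690529, -67585/98647]
step 2: P̄ = F·P·Fᵀ + Q = [144997424/690529 -8689666/690529 -1263266/98647; -8689666/690529 9750457/690529 1031746/98647; -1263266/98647 1031746/98647 1580286/98647]
step 2: y = z − H·x̄ = [-5654043/690529]
step 2: S = H·P̄·Hᵀ + R = [1237697999/690529]
step 2: K = P̄·Hᵀ·S⁻¹ = [-408923274/1237697999; -3182373/1237697999; 4861920/1237697999]
step 2: x' = x̄ + K·y = [382344483/1237697999, -1623811844/1237697999, -887780585/1237697999]
step 2: P' = (I − K·H)·P̄ = [17732459500/1237697999 -17459843984/1237697999 -12970694002/1237697999; -17459843984/1237697999 17461965566/1237697999 12967452722/1237697999; -12970694002/1237697999 12967452722/1237697999 19793201262/1237697999]

step 0: x' = [1800/443, -1939/443, -1432/443], P' = [5390/443 -5346/443 -3658/443; -5346/443 5400/443 3686/443; -3658/443 3686/443 5767/443]
step 1: x' = [-432960/690529, -14430/690529, 407255/690529], P' = [9239229/690529 -9088325/690529 -6639273/690529; -9088325/690529 9090675/690529 6638509/690529; -6639273/690529 6638509/690529 10504611/690529]
step 2: x' = [382344483/1237697999, -1623811844/1237697999, -887780585/1237697999], P' = [17732459500/1237697999 -17459843984/1237697999 -12970694002/1237697999; -17459843984/1237697999 17461965566/1237697999 12967452722/1237697999; -12970694002/1237697999 12967452722/1237697999 19793201262/1237697999]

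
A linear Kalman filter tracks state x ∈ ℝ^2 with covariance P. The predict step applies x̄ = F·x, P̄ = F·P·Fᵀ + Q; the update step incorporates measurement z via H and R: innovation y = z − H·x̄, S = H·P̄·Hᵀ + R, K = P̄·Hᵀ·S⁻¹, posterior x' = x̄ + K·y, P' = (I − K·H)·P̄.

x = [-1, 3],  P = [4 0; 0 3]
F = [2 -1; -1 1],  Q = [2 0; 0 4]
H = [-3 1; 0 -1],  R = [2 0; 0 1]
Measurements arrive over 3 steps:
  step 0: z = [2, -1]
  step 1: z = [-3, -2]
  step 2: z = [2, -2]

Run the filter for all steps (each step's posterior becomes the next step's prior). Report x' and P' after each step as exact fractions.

step 0: x' = [-57/160, 167/160], P' = [93/320 77/320; 77/320 253/320]
step 1: x' = [26931/21328, 158381/106640], P' = [2943/10664 2477/10664; 2477/10664 41347/53320]
step 2: x' = [-39059/8760965, 15714542/8760965], P' = [2415652/8760965 2033794/8760965; 2033794/8760965 6792258/8760965]

step 0: x̄ = F·x = [-5, 4]
step 0: P̄ = F·P·Fᵀ + Q = [21 -11; -11 11]
step 0: y = z − H·x̄ = [-17, 3]
step 0: S = H·P̄·Hᵀ + R = [268 -44; -44 12]
step 0: K = P̄·Hᵀ·S⁻¹ = [-101/320 -77/320; 11/320 -253/320]
step 0: x' = x̄ + K·y = [-57/160, 167/160]
step 0: P' = (I − K·H)·P̄ = [93/320 77/320; 77/320 253/320]
step 1: x̄ = F·x = [-281/160, 7/5]
step 1: P̄ = F·P·Fᵀ + Q = [957/320 -13/20; -13/20 23/5]
step 1: y = z − H·x̄ = [-1547/160, -3/5]
step 1: S = H·P̄·Hᵀ + R = [11973/320 -131/20; -131/20 28/5]
step 1: K = P̄·Hᵀ·S⁻¹ = [-397/1333 -2477/10664; 262/6665 -41347/53320]
step 1: x' = x̄ + K·y = [26931/21328, 158381/106640]
step 1: P' = (I − K·H)·P̄ = [2943/10664 2477/10664; 2477/10664 41347/53320]
step 2: x̄ = F·x = [110929/106640, 11863/53320]
step 2: P̄ = F·P·Fᵀ + Q = [157307/53320 -16811/26660; -16811/26660 61143/13330]
step 2: y = z − H·x̄ = [522341/106640, -94777/53320]
step 2: S = H·P̄·Hᵀ + R = [1968707/53320 -172719/26660; -172719/26660 74473/13330]
step 2: K = P̄·Hᵀ·S⁻¹ = [-2606581/8760965 -2033794/8760965; 345438/8760965 -6792258/8760965]
step 2: x' = x̄ + K·y = [-39059/8760965, 15714542/8760965]
step 2: P' = (I − K·H)·P̄ = [2415652/8760965 2033794/8760965; 2033794/8760965 6792258/8760965]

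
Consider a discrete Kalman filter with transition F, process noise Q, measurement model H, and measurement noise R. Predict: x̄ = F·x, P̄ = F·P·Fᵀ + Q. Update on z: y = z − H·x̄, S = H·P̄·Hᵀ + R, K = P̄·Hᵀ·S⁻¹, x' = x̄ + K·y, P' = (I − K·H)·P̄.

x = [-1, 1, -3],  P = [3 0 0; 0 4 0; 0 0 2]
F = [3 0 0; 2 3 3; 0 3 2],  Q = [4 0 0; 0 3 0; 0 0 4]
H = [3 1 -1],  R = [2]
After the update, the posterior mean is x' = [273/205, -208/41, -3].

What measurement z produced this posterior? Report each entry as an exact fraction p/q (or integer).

x̄ = F·x = [-3, -8, -3]
P̄ = F·P·Fᵀ + Q = [31 18 0; 18 69 48; 0 48 48]
S = H·P̄·Hᵀ + R = [410]
K = P̄·Hᵀ·S⁻¹ = [111/410; 15/82; 0]
x' − x̄ = [888/205, 120/41, 0] = K·y
y = (KᵀK)⁻¹·Kᵀ·(x' − x̄) = [16]
z = y + H·x̄ = [16] + [-14] = [2]

z = [2]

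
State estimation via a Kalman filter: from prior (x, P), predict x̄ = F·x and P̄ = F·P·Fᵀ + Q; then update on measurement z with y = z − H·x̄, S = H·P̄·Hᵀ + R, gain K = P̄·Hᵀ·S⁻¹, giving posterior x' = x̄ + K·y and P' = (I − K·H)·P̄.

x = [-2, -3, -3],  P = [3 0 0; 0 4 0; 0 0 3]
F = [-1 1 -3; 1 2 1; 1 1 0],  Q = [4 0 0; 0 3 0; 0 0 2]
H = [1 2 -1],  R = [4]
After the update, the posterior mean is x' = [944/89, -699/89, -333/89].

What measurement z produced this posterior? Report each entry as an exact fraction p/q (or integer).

x̄ = F·x = [8, -11, -5]
P̄ = F·P·Fᵀ + Q = [38 -4 1; -4 25 11; 1 11 9]
S = H·P̄·Hᵀ + R = [89]
K = P̄·Hᵀ·S⁻¹ = [29/89; 35/89; 14/89]
x' − x̄ = [232/89, 280/89, 112/89] = K·y
y = (KᵀK)⁻¹·Kᵀ·(x' − x̄) = [8]
z = y + H·x̄ = [8] + [-9] = [-1]

z = [-1]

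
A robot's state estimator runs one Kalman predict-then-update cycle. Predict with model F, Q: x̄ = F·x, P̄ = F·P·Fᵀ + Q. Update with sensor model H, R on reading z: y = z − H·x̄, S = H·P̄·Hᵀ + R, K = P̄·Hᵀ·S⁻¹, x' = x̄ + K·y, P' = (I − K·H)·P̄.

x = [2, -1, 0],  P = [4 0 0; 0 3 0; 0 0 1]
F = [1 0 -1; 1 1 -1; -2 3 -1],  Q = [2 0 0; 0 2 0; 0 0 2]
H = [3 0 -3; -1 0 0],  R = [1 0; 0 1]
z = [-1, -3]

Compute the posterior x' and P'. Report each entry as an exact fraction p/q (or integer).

x̄ = F·x = [2, 1, -7]
P̄ = F·P·Fᵀ + Q = [7 5 -7; 5 10 2; -7 2 46]
y = z − H·x̄ = [-28, -1]
S = H·P̄·Hᵀ + R = [604 -42; -42 8]
K = P̄·Hᵀ·S⁻¹ = [21/1534 -616/767; -69/1534 -1321/1534; -489/1534 -1225/1534]
x' = x̄ + K·y = [1856/767, 4787/1534, 4179/1534]
P' = (I − K·H)·P̄ = [616/767 1321/1534 1225/1534; 1321/1534 4678/767 672/767; 1225/1534 672/767 694/767]

x' = [1856/767, 4787/1534, 4179/1534]
P' = [616/767 1321/1534 1225/1534; 1321/1534 4678/767 672/767; 1225/1534 672/767 694/767]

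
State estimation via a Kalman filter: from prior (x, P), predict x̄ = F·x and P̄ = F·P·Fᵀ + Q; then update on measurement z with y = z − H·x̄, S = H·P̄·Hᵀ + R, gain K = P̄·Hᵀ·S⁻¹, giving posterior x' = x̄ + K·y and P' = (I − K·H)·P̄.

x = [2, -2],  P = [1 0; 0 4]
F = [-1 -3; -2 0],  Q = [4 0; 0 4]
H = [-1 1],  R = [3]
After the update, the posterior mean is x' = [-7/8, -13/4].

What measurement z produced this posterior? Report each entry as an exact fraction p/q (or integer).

z = [-2]

x̄ = F·x = [4, -4]
P̄ = F·P·Fᵀ + Q = [41 2; 2 8]
S = H·P̄·Hᵀ + R = [48]
K = P̄·Hᵀ·S⁻¹ = [-13/16; 1/8]
x' − x̄ = [-39/8, 3/4] = K·y
y = (KᵀK)⁻¹·Kᵀ·(x' − x̄) = [6]
z = y + H·x̄ = [6] + [-8] = [-2]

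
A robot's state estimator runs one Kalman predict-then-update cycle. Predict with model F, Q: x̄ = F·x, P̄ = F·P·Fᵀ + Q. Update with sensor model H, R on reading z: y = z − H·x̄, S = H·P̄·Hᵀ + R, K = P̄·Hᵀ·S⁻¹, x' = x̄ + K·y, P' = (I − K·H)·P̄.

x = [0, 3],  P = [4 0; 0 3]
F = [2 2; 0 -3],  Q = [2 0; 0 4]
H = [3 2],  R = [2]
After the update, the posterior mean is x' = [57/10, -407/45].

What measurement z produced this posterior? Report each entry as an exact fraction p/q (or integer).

x̄ = F·x = [6, -9]
P̄ = F·P·Fᵀ + Q = [30 -18; -18 31]
S = H·P̄·Hᵀ + R = [180]
K = P̄·Hᵀ·S⁻¹ = [3/10; 2/45]
x' − x̄ = [-3/10, -2/45] = K·y
y = (KᵀK)⁻¹·Kᵀ·(x' − x̄) = [-1]
z = y + H·x̄ = [-1] + [0] = [-1]

z = [-1]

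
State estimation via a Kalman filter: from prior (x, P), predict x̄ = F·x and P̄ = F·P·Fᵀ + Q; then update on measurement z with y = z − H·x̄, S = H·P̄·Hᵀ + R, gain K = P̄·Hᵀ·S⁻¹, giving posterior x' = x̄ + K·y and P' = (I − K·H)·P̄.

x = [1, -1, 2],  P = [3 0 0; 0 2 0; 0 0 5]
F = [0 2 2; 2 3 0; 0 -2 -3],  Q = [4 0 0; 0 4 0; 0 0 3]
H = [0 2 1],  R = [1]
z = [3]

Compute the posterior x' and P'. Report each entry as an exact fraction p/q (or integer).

x̄ = F·x = [2, -1, -4]
P̄ = F·P·Fᵀ + Q = [32 12 -38; 12 34 -12; -38 -12 56]
y = z − H·x̄ = [9]
S = H·P̄·Hᵀ + R = [145]
K = P̄·Hᵀ·S⁻¹ = [-14/145; 56/145; 32/145]
x' = x̄ + K·y = [164/145, 359/145, -292/145]
P' = (I − K·H)·P̄ = [4444/145 2524/145 -5062/145; 2524/145 1794/145 -3532/145; -5062/145 -3532/145 7096/145]

x' = [164/145, 359/145, -292/145]
P' = [4444/145 2524/145 -5062/145; 2524/145 1794/145 -3532/145; -5062/145 -3532/145 7096/145]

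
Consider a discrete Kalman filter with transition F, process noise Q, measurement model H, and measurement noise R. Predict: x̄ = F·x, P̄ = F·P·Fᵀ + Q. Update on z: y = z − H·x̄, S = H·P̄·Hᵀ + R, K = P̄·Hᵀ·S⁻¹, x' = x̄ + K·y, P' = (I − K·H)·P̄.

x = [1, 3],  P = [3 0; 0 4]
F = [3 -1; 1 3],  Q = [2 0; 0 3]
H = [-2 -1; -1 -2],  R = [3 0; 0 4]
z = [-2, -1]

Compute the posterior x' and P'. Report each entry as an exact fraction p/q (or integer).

x̄ = F·x = [0, 10]
P̄ = F·P·Fᵀ + Q = [33 -3; -3 42]
y = z − H·x̄ = [8, 19]
S = H·P̄·Hᵀ + R = [165 135; 135 193]
K = P̄·Hᵀ·S⁻¹ = [-1419/2270 135/454; 1329/4540 -567/908]
x' = x̄ + K·y = [1473/2270, 2167/4540]
P' = (I − K·H)·P̄ = [1869/1135 -3219/2270; -3219/2270 8889/4540]

x' = [1473/2270, 2167/4540]
P' = [1869/1135 -3219/2270; -3219/2270 8889/4540]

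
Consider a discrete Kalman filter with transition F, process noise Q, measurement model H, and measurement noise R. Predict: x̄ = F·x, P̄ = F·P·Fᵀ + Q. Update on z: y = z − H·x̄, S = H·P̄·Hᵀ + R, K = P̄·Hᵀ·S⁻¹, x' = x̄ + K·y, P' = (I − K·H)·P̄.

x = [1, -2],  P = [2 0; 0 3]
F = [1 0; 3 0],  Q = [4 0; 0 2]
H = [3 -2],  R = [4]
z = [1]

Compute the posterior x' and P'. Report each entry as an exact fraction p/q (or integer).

x' = [15/11, 5/3]
P' = [60/11 8; 8 38/3]

x̄ = F·x = [1, 3]
P̄ = F·P·Fᵀ + Q = [6 6; 6 20]
y = z − H·x̄ = [4]
S = H·P̄·Hᵀ + R = [66]
K = P̄·Hᵀ·S⁻¹ = [1/11; -1/3]
x' = x̄ + K·y = [15/11, 5/3]
P' = (I − K·H)·P̄ = [60/11 8; 8 38/3]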